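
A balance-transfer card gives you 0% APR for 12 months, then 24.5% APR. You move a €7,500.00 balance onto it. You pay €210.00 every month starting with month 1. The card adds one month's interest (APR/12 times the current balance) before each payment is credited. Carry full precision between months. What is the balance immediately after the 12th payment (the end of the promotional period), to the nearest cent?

Promo months 1–12 at r₀ = 0%/12 = 0; months 13+ at r₁ = 24.5%/12 = 0.0204167.
After month 12 (no interest yet): B = €7,500.00 − 12·€210.00 = €4,980.00.

€4,980.00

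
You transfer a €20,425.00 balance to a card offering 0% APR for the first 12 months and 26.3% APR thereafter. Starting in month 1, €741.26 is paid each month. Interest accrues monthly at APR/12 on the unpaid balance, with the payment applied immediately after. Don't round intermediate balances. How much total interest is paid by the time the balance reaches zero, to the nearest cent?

€2,725.17

Promo months 1–12 at r₀ = 0%/12 = 0; months 13+ at r₁ = 26.3%/12 = 0.0219167.
After month 12 (no interest yet): B = €20,425.00 − 12·€741.26 = €11,529.88.
Then at r₁ with €741.26/mo: n₂ = −ln(1 − r₁·B/P)/ln(1+r₁) ≈ 19.23 → 20 more payments.
Total paid = 31·€741.26 + €171.11 = €23,150.17; interest = €23,150.17 − €20,425.00 = €2,725.17.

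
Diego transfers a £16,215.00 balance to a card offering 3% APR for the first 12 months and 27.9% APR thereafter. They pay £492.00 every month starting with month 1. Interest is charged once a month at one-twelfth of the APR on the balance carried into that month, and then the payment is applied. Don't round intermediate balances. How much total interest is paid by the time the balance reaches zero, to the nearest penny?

£4,816.42

Promo months 1–12 at r₀ = 3%/12 = 0.0025; months 13+ at r₁ = 27.9%/12 = 0.02325.
After month 12: iterate B ← B·(1+r₀) − £492.00 for 12 months → £10,722.33.
Then at r₁ with £492.00/mo: n₂ = −ln(1 − r₁·B/P)/ln(1+r₁) ≈ 30.74 → 31 more payments.
Total paid = 42·£492.00 + £367.42 = £21,031.42; interest = £21,031.42 − £16,215.00 = £4,816.42.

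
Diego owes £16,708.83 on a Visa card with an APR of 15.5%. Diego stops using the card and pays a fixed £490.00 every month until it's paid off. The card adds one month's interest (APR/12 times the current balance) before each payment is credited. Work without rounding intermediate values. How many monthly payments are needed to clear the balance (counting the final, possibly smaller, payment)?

Monthly rate r = 15.5%/12 = 1.29167% = 0.0129167.
Recurrence: B ← B·(1+r) − £490.00.
Month 1: interest £215.82; balance after payment £16,434.65.
Month 2: interest £212.28; balance after payment £16,156.93.
Closed form: n = −ln(1 − rB₀/P)/ln(1+r) = −ln(0.55955)/ln(1.01292) ≈ 45.242, so the balance reaches zero during payment 46.

46 months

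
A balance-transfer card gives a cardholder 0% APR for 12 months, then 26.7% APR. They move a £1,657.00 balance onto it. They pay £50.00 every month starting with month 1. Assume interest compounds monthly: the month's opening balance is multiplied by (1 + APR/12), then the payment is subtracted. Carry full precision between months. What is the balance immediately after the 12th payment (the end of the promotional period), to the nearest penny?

Promo months 1–12 at r₀ = 0%/12 = 0; months 13+ at r₁ = 26.7%/12 = 0.02225.
After month 12 (no interest yet): B = £1,657.00 − 12·£50.00 = £1,057.00.

£1,057.00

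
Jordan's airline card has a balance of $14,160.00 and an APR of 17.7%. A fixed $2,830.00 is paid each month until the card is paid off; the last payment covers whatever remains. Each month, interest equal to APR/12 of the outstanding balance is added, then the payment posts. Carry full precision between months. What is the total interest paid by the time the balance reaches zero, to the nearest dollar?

$662

Monthly rate r = 17.7%/12 = 1.475% = 0.01475.
Payoff takes n = ⌈−ln(1 − rB₀/P)/ln(1+r)⌉ = ⌈5.236⌉ = 6 payments; the last is $671.70.
Total paid = 5·$2,830.00 + $671.70 = $14,821.70.
Total interest = total paid − principal = $14,821.70 − $14,160.00 = $661.70.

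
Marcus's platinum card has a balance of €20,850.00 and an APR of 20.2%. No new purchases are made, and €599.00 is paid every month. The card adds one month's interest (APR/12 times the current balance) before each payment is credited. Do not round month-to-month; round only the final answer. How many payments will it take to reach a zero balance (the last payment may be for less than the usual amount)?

Monthly rate r = 20.2%/12 = 1.68333% = 0.0168333.
Recurrence: B ← B·(1+r) − €599.00.
Month 1: interest €350.97; balance after payment €20,601.97.
Month 2: interest €346.80; balance after payment €20,349.77.
Closed form: n = −ln(1 − rB₀/P)/ln(1+r) = −ln(0.41407)/ln(1.01683) ≈ 52.820, so the balance reaches zero during payment 53.

53 months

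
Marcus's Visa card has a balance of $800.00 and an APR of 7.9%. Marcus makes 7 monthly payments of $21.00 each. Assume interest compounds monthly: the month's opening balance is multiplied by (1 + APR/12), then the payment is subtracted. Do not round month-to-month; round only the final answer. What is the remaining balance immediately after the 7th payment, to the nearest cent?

$687.67

Monthly rate r = 7.9%/12 = 0.658333% = 0.00658333.
Each month: B ← B·(1+r) − $21.00.
Month 1: interest $5.27; balance after payment $784.27.
Month 2: interest $5.16; balance after payment $768.43.
Month 3: interest $5.06; balance after payment $752.49.
Month 4: interest $4.95; balance after payment $736.44.
Month 5: interest $4.85; balance after payment $720.29.
Month 6: interest $4.74; balance after payment $704.03.
Month 7: interest $4.63; balance after payment $687.67.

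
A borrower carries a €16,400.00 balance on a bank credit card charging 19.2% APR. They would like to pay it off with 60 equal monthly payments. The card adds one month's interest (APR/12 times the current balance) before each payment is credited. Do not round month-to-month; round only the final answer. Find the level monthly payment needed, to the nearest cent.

Monthly rate r = 19.2%/12 = 1.6% = 0.016.
Level-payment amortization: P = B₀·r / (1 − (1+r)^(−n)) = 16400.00·0.016 / (1 − 1.016^(−60)).
Denominator 1 − (1+r)^(−60) = 0.614186408.
P = 262.4 / 0.614186408 ≈ 427.23.

€427.23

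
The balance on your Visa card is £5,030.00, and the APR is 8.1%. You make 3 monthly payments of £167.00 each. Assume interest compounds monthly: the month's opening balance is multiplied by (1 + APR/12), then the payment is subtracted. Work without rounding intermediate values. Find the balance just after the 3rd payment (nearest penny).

Monthly rate r = 8.1%/12 = 0.675% = 0.00675.
Each month: B ← B·(1+r) − £167.00.
Month 1: interest £33.95; balance after payment £4,896.95.
Month 2: interest £33.05; balance after payment £4,763.01.
Month 3: interest £32.15; balance after payment £4,628.16.

£4,628.16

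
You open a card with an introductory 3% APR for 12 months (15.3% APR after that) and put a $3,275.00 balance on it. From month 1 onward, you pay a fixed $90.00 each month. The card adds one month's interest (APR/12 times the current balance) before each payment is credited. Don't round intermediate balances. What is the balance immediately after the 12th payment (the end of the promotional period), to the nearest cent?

$2,279.64

Promo months 1–12 at r₀ = 3%/12 = 0.0025; months 13+ at r₁ = 15.3%/12 = 0.01275.
After month 12: iterate B ← B·(1+r₀) − $90.00 for 12 months → $2,279.64.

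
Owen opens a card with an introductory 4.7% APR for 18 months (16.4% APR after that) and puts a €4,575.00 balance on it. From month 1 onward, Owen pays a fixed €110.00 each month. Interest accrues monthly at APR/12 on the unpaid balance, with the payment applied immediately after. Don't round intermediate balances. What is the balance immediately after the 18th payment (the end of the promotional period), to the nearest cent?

€2,861.19

Promo months 1–18 at r₀ = 4.7%/12 = 0.00391667; months 19+ at r₁ = 16.4%/12 = 0.0136667.
After month 18: iterate B ← B·(1+r₀) − €110.00 for 18 months → €2,861.19.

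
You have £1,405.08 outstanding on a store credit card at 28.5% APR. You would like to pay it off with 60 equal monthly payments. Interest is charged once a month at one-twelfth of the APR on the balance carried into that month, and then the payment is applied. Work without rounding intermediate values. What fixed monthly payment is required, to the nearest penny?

Monthly rate r = 28.5%/12 = 2.375% = 0.02375.
Level-payment amortization: P = B₀·r / (1 − (1+r)^(−n)) = 1405.08·0.02375 / (1 − 1.02375^(−60)).
Denominator 1 − (1+r)^(−60) = 0.755451438.
P = 33.3706 / 0.755451438 ≈ 44.17.

£44.17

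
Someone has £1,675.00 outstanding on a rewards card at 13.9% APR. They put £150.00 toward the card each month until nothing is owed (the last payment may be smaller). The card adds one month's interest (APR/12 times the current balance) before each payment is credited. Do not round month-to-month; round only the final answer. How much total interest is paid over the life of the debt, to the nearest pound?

£129

Monthly rate r = 13.9%/12 = 1.15833% = 0.0115833.
Payoff takes n = ⌈−ln(1 − rB₀/P)/ln(1+r)⌉ = ⌈12.027⌉ = 13 payments; the last is £4.07.
Total paid = 12·£150.00 + £4.07 = £1,804.07.
Total interest = total paid − principal = £1,804.07 − £1,675.00 = £129.07.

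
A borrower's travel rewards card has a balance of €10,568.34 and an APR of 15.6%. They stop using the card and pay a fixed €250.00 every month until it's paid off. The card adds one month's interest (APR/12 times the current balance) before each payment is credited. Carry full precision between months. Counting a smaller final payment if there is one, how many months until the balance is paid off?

62 months

Monthly rate r = 15.6%/12 = 1.3% = 0.013.
Recurrence: B ← B·(1+r) − €250.00.
Month 1: interest €137.39; balance after payment €10,455.73.
Month 2: interest €135.92; balance after payment €10,341.65.
Closed form: n = −ln(1 − rB₀/P)/ln(1+r) = −ln(0.45045)/ln(1.013) ≈ 61.745, so the balance reaches zero during payment 62.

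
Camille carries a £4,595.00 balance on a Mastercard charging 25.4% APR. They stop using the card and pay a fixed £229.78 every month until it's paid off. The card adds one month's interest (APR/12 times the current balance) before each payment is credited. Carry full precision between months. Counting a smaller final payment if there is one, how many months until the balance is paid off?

27 months

Monthly rate r = 25.4%/12 = 2.11667% = 0.0211667.
Recurrence: B ← B·(1+r) − £229.78.
Month 1: interest £97.26; balance after payment £4,462.48.
Month 2: interest £94.46; balance after payment £4,327.16.
Closed form: n = −ln(1 − rB₀/P)/ln(1+r) = −ln(0.57672)/ln(1.02117) ≈ 26.277, so the balance reaches zero during payment 27.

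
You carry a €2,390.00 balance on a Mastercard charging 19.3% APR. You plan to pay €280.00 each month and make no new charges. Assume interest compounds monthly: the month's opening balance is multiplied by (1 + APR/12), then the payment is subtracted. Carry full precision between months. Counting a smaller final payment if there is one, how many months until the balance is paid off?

Monthly rate r = 19.3%/12 = 1.60833% = 0.0160833.
Recurrence: B ← B·(1+r) − €280.00.
Month 1: interest €38.44; balance after payment €2,148.44.
Month 2: interest €34.55; balance after payment €1,902.99.
Closed form: n = −ln(1 − rB₀/P)/ln(1+r) = −ln(0.86272)/ln(1.01608) ≈ 9.255, so the balance reaches zero during payment 10.

10 payments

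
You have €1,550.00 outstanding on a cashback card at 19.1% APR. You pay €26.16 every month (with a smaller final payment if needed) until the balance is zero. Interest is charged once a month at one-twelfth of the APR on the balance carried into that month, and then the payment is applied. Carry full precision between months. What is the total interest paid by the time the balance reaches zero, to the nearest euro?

€3,198

Monthly rate r = 19.1%/12 = 1.59167% = 0.0159167.
Payoff takes n = ⌈−ln(1 − rB₀/P)/ln(1+r)⌉ = ⌈181.493⌉ = 182 payments; the last is €12.95.
Total paid = 181·€26.16 + €12.95 = €4,747.91.
Total interest = total paid − principal = €4,747.91 − €1,550.00 = €3,197.91.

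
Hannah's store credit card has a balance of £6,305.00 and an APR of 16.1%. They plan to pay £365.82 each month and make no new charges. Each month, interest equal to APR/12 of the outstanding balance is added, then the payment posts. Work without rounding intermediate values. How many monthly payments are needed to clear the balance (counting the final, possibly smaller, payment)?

20 months

Monthly rate r = 16.1%/12 = 1.34167% = 0.0134167.
Recurrence: B ← B·(1+r) − £365.82.
Month 1: interest £84.59; balance after payment £6,023.77.
Month 2: interest £80.82; balance after payment £5,738.77.
Closed form: n = −ln(1 − rB₀/P)/ln(1+r) = −ln(0.76876)/ln(1.01342) ≈ 19.732, so the balance reaches zero during payment 20.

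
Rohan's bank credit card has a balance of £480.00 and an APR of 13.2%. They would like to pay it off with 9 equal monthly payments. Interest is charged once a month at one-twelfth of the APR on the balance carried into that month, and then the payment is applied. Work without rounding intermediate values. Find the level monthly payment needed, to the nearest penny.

£56.31

Monthly rate r = 13.2%/12 = 1.1% = 0.011.
Level-payment amortization: P = B₀·r / (1 − (1+r)^(−n)) = 480.00·0.011 / (1 − 1.011^(−9)).
Denominator 1 − (1+r)^(−9) = 0.0937675698.
P = 5.28 / 0.0937675698 ≈ 56.31.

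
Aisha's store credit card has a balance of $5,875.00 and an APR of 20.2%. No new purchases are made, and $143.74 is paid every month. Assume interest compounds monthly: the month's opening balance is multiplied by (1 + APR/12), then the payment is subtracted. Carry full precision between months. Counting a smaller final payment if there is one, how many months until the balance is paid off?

70 months

Monthly rate r = 20.2%/12 = 1.68333% = 0.0168333.
Recurrence: B ← B·(1+r) − $143.74.
Month 1: interest $98.90; balance after payment $5,830.16.
Month 2: interest $98.14; balance after payment $5,784.56.
Closed form: n = −ln(1 − rB₀/P)/ln(1+r) = −ln(0.31198)/ln(1.01683) ≈ 69.778, so the balance reaches zero during payment 70.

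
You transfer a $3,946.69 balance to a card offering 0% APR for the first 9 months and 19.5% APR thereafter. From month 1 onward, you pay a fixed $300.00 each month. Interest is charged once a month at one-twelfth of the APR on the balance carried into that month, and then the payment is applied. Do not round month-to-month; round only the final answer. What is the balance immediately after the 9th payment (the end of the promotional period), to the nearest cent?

$1,246.69

Promo months 1–9 at r₀ = 0%/12 = 0; months 10+ at r₁ = 19.5%/12 = 0.01625.
After month 9 (no interest yet): B = $3,946.69 − 9·$300.00 = $1,246.69.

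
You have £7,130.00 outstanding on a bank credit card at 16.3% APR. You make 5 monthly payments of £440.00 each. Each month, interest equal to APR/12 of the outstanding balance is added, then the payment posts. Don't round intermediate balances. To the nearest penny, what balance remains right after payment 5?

Monthly rate r = 16.3%/12 = 1.35833% = 0.0135833.
Each month: B ← B·(1+r) − £440.00.
Month 1: interest £96.85; balance after payment £6,786.85.
Month 2: interest £92.19; balance after payment £6,439.04.
Month 3: interest £87.46; balance after payment £6,086.50.
Month 4: interest £82.67; balance after payment £5,729.18.
Month 5: interest £77.82; balance after payment £5,367.00.

£5,367.00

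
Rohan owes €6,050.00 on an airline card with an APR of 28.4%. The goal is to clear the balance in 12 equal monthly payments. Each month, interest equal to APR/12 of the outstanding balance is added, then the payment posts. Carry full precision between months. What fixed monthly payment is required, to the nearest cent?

€585.05

Monthly rate r = 28.4%/12 = 2.36667% = 0.0236667.
Level-payment amortization: P = B₀·r / (1 − (1+r)^(−n)) = 6050.00·0.0236667 / (1 − 1.02367^(−12)).
Denominator 1 − (1+r)^(−12) = 0.244738652.
P = 143.183 / 0.244738652 ≈ 585.05.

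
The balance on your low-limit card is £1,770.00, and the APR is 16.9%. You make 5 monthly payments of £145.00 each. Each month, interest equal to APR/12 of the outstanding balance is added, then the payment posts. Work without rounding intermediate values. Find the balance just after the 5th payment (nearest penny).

£1,152.49

Monthly rate r = 16.9%/12 = 1.40833% = 0.0140833.
Each month: B ← B·(1+r) − £145.00.
Month 1: interest £24.93; balance after payment £1,649.93.
Month 2: interest £23.24; balance after payment £1,528.16.
Month 3: interest £21.52; balance after payment £1,404.69.
Month 4: interest £19.78; balance after payment £1,279.47.
Month 5: interest £18.02; balance after payment £1,152.49.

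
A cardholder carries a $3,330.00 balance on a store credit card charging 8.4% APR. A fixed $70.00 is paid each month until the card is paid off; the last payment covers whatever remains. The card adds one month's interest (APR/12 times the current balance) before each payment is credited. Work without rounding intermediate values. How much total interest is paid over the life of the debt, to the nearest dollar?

$734

Monthly rate r = 8.4%/12 = 0.7% = 0.007.
Payoff takes n = ⌈−ln(1 − rB₀/P)/ln(1+r)⌉ = ⌈58.054⌉ = 59 payments; the last is $3.82.
Total paid = 58·$70.00 + $3.82 = $4,063.82.
Total interest = total paid − principal = $4,063.82 − $3,330.00 = $733.82.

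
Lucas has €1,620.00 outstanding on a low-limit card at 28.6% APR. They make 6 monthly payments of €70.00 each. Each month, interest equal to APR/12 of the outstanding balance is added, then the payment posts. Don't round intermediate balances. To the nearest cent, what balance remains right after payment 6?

Monthly rate r = 28.6%/12 = 2.38333% = 0.0238333.
Each month: B ← B·(1+r) − €70.00.
Month 1: interest €38.61; balance after payment €1,588.61.
Month 2: interest €37.86; balance after payment €1,556.47.
Month 3: interest €37.10; balance after payment €1,523.57.
Month 4: interest €36.31; balance after payment €1,489.88.
Month 5: interest €35.51; balance after payment €1,455.39.
Month 6: interest €34.69; balance after payment €1,420.08.

€1,420.08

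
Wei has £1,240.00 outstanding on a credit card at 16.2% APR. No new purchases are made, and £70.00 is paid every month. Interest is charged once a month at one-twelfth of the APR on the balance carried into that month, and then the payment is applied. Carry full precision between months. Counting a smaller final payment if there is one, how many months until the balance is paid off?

21 months

Monthly rate r = 16.2%/12 = 1.35% = 0.0135.
Recurrence: B ← B·(1+r) − £70.00.
Month 1: interest £16.74; balance after payment £1,186.74.
Month 2: interest £16.02; balance after payment £1,132.76.
Closed form: n = −ln(1 − rB₀/P)/ln(1+r) = −ln(0.76086)/ln(1.0135) ≈ 20.382, so the balance reaches zero during payment 21.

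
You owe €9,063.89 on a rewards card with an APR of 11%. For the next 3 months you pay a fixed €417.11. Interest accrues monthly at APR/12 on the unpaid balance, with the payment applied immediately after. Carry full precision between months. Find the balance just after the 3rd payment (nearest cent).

€8,052.60

Monthly rate r = 11%/12 = 0.916667% = 0.00916667.
Each month: B ← B·(1+r) − €417.11.
Month 1: interest €83.09; balance after payment €8,729.87.
Month 2: interest €80.02; balance after payment €8,392.78.
Month 3: interest €76.93; balance after payment €8,052.60.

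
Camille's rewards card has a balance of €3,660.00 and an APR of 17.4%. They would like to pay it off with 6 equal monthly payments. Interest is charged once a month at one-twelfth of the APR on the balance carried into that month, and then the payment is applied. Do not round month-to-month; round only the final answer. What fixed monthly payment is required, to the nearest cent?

€641.33

Monthly rate r = 17.4%/12 = 1.45% = 0.0145.
Level-payment amortization: P = B₀·r / (1 − (1+r)^(−n)) = 3660.00·0.0145 / (1 − 1.0145^(−6)).
Denominator 1 − (1+r)^(−6) = 0.0827500605.
P = 53.07 / 0.0827500605 ≈ 641.33.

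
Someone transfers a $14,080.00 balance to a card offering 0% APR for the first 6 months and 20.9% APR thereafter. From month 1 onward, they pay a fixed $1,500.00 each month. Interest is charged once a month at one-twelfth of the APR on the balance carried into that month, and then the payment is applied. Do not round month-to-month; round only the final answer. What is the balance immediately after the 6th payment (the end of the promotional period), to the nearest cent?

$5,080.00

Promo months 1–6 at r₀ = 0%/12 = 0; months 7+ at r₁ = 20.9%/12 = 0.0174167.
After month 6 (no interest yet): B = $14,080.00 − 6·$1,500.00 = $5,080.00.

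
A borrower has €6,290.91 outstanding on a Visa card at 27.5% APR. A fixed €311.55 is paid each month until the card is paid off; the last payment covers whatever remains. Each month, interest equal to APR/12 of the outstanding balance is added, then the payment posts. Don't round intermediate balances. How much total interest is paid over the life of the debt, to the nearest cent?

€2,252.52

Monthly rate r = 27.5%/12 = 2.29167% = 0.0229167.
Payoff takes n = ⌈−ln(1 − rB₀/P)/ln(1+r)⌉ = ⌈27.420⌉ = 28 payments; the last is €131.58.
Total paid = 27·€311.55 + €131.58 = €8,543.43.
Total interest = total paid − principal = €8,543.43 − €6,290.91 = €2,252.52.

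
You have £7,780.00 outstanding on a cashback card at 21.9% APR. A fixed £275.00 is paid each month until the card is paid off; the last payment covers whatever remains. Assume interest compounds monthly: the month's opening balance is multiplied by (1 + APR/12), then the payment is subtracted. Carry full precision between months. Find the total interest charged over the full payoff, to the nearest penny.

£3,264.29

Monthly rate r = 21.9%/12 = 1.825% = 0.01825.
Payoff takes n = ⌈−ln(1 − rB₀/P)/ln(1+r)⌉ = ⌈40.160⌉ = 41 payments; the last is £44.29.
Total paid = 40·£275.00 + £44.29 = £11,044.29.
Total interest = total paid − principal = £11,044.29 − £7,780.00 = £3,264.29.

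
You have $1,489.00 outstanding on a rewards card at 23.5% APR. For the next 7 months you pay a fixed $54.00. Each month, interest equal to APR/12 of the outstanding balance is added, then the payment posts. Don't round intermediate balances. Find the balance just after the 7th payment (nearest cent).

Monthly rate r = 23.5%/12 = 1.95833% = 0.0195833.
Each month: B ← B·(1+r) − $54.00.
Month 1: interest $29.16; balance after payment $1,464.16.
Month 2: interest $28.67; balance after payment $1,438.83.
Month 3: interest $28.18; balance after payment $1,413.01.
Month 4: interest $27.67; balance after payment $1,386.68.
Month 5: interest $27.16; balance after payment $1,359.84.
Month 6: interest $26.63; balance after payment $1,332.47.
Month 7: interest $26.09; balance after payment $1,304.56.

$1,304.56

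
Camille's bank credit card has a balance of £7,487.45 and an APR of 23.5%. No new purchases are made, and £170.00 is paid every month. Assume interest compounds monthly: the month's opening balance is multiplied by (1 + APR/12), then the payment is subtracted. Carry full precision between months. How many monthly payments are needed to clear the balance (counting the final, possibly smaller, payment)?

103 payments

Monthly rate r = 23.5%/12 = 1.95833% = 0.0195833.
Recurrence: B ← B·(1+r) − £170.00.
Month 1: interest £146.63; balance after payment £7,464.08.
Month 2: interest £146.17; balance after payment £7,440.25.
Closed form: n = −ln(1 − rB₀/P)/ln(1+r) = −ln(0.13748)/ln(1.01958) ≈ 102.316, so the balance reaches zero during payment 103.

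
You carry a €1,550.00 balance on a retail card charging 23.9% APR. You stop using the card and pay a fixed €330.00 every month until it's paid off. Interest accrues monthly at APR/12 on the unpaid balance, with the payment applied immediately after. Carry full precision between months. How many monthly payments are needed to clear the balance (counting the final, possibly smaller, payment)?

5 payments

Monthly rate r = 23.9%/12 = 1.99167% = 0.0199167.
Recurrence: B ← B·(1+r) − €330.00.
Month 1: interest €30.87; balance after payment €1,250.87.
Month 2: interest €24.91; balance after payment €945.78.
Month 3: interest €18.84; balance after payment €634.62.
Month 4: interest €12.64; balance after payment €317.26.
Month 5: interest €6.32; balance after payment €0.00.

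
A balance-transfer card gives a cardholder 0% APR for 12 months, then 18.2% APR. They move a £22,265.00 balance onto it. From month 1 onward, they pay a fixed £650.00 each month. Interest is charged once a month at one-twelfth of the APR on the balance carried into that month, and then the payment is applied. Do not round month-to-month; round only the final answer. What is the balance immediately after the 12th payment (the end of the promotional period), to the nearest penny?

£14,465.00

Promo months 1–12 at r₀ = 0%/12 = 0; months 13+ at r₁ = 18.2%/12 = 0.0151667.
After month 12 (no interest yet): B = £22,265.00 − 12·£650.00 = £14,465.00.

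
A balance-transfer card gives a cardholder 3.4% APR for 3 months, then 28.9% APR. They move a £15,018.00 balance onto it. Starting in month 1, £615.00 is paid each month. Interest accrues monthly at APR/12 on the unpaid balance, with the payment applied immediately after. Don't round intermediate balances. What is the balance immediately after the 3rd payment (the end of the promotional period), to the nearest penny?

Promo months 1–3 at r₀ = 3.4%/12 = 0.00283333; months 4+ at r₁ = 28.9%/12 = 0.0240833.
After month 3: iterate B ← B·(1+r₀) − £615.00 for 3 months → £13,295.78.

£13,295.78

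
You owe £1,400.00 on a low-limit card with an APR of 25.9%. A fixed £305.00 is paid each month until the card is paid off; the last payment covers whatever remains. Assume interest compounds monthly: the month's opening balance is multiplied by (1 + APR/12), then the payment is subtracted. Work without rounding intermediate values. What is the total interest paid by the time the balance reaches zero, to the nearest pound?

Monthly rate r = 25.9%/12 = 2.15833% = 0.0215833.
Payoff takes n = ⌈−ln(1 − rB₀/P)/ln(1+r)⌉ = ⌈4.886⌉ = 5 payments; the last is £270.48.
Total paid = 4·£305.00 + £270.48 = £1,490.48.
Total interest = total paid − principal = £1,490.48 − £1,400.00 = £90.48.

£90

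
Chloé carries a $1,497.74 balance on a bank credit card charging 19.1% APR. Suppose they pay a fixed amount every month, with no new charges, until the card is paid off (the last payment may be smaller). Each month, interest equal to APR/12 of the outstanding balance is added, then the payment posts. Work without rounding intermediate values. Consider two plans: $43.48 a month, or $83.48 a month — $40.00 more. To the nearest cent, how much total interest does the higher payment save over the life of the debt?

Monthly rate r = 19.1%/12 = 1.59167% = 0.0159167.
At $43.48/mo: n = ⌈−ln(1 − rB₀/P)/ln(1+r)⌉ = 51 payments (last $14.16); total interest = total paid − $1,497.74 = $690.42.
At $83.48/mo: 22 payments (last $24.70); total interest $280.04.
Interest saved = $690.42 − $280.04 = $410.38.

$410.38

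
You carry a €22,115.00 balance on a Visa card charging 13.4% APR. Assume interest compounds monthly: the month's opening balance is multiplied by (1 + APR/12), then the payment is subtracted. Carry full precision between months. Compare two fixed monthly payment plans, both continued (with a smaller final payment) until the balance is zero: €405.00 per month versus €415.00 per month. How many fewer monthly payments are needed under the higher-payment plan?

Monthly rate r = 13.4%/12 = 1.11667% = 0.0111667.
At €405.00/mo: n = ⌈−ln(1 − rB₀/P)/ln(1+r)⌉ = 85 payments (last €298.75); total interest = total paid − €22,115.00 = €12,203.75.
At €415.00/mo: 82 payments (last €170.03); total interest €11,670.03.
Payments saved = 85 − 82 = 3.

3 fewer payments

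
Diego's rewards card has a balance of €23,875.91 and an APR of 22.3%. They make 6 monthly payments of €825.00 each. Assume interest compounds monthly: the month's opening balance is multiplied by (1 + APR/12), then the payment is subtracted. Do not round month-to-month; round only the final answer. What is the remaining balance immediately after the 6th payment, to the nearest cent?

Monthly rate r = 22.3%/12 = 1.85833% = 0.0185833.
Each month: B ← B·(1+r) − €825.00.
Month 1: interest €443.69; balance after payment €23,494.60.
Month 2: interest €436.61; balance after payment €23,106.21.
Month 3: interest €429.39; balance after payment €22,710.60.
Month 4: interest €422.04; balance after payment €22,307.64.
Month 5: interest €414.55; balance after payment €21,897.19.
Month 6: interest €406.92; balance after payment €21,479.11.

€21,479.11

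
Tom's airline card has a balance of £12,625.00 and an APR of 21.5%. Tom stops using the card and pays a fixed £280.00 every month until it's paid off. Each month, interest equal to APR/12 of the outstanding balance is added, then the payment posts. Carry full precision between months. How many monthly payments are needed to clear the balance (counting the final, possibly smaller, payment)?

93 months

Monthly rate r = 21.5%/12 = 1.79167% = 0.0179167.
Recurrence: B ← B·(1+r) − £280.00.
Month 1: interest £226.20; balance after payment £12,571.20.
Month 2: interest £225.23; balance after payment £12,516.43.
Closed form: n = −ln(1 − rB₀/P)/ln(1+r) = −ln(0.19215)/ln(1.01792) ≈ 92.886, so the balance reaches zero during payment 93.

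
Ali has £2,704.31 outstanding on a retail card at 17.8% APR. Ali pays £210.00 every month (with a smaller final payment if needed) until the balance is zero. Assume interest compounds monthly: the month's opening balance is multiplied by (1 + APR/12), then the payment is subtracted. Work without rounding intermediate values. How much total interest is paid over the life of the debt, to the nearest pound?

£319

Monthly rate r = 17.8%/12 = 1.48333% = 0.0148333.
Payoff takes n = ⌈−ln(1 − rB₀/P)/ln(1+r)⌉ = ⌈14.396⌉ = 15 payments; the last is £83.63.
Total paid = 14·£210.00 + £83.63 = £3,023.63.
Total interest = total paid − principal = £3,023.63 − £2,704.31 = £319.32.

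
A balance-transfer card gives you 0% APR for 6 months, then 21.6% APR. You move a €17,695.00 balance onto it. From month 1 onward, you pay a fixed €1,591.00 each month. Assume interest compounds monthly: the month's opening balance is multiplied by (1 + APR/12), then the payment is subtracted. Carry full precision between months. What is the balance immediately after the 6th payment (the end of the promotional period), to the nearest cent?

€8,149.00

Promo months 1–6 at r₀ = 0%/12 = 0; months 7+ at r₁ = 21.6%/12 = 0.018.
After month 6 (no interest yet): B = €17,695.00 − 6·€1,591.00 = €8,149.00.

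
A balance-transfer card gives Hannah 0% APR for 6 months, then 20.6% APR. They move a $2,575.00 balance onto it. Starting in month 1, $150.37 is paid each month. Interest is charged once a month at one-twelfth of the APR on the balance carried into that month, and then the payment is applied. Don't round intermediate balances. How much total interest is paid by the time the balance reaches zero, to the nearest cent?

Promo months 1–6 at r₀ = 0%/12 = 0; months 7+ at r₁ = 20.6%/12 = 0.0171667.
After month 6 (no interest yet): B = $2,575.00 − 6·$150.37 = $1,672.78.
Then at r₁ with $150.37/mo: n₂ = −ln(1 − r₁·B/P)/ln(1+r₁) ≈ 12.45 → 13 more payments.
Total paid = 18·$150.37 + $68.05 = $2,774.71; interest = $2,774.71 − $2,575.00 = $199.71.

$199.71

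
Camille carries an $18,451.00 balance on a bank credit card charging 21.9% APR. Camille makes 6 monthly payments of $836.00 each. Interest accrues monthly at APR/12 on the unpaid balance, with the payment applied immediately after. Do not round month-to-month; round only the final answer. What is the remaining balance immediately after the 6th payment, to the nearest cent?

$15,315.34

Monthly rate r = 21.9%/12 = 1.825% = 0.01825.
Each month: B ← B·(1+r) − $836.00.
Month 1: interest $336.73; balance after payment $17,951.73.
Month 2: interest $327.62; balance after payment $17,443.35.
Month 3: interest $318.34; balance after payment $16,925.69.
Month 4: interest $308.89; balance after payment $16,398.58.
Month 5: interest $299.27; balance after payment $15,861.86.
Month 6: interest $289.48; balance after payment $15,315.34.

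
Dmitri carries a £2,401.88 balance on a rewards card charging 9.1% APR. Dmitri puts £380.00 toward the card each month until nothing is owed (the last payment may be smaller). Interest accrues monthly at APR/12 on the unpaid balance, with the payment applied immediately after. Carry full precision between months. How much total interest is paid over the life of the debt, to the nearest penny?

£69.15

Monthly rate r = 9.1%/12 = 0.758333% = 0.00758333.
Payoff takes n = ⌈−ln(1 − rB₀/P)/ln(1+r)⌉ = ⌈6.502⌉ = 7 payments; the last is £191.03.
Total paid = 6·£380.00 + £191.03 = £2,471.03.
Total interest = total paid − principal = £2,471.03 − £2,401.88 = £69.15.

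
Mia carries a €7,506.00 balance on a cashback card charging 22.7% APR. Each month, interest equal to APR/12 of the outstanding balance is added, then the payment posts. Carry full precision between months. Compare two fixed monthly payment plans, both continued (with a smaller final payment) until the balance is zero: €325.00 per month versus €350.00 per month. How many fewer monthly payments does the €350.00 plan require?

3 fewer payments

Monthly rate r = 22.7%/12 = 1.89167% = 0.0189167.
At €325.00/mo: n = ⌈−ln(1 − rB₀/P)/ln(1+r)⌉ = 31 payments (last €210.14); total interest = total paid − €7,506.00 = €2,454.14.
At €350.00/mo: 28 payments (last €268.79); total interest €2,212.79.
Payments saved = 31 − 28 = 3.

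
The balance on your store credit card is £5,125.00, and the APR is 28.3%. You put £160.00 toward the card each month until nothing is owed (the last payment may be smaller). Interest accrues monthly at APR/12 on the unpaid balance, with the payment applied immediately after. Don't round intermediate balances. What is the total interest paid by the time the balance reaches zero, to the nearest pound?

Monthly rate r = 28.3%/12 = 2.35833% = 0.0235833.
Payoff takes n = ⌈−ln(1 − rB₀/P)/ln(1+r)⌉ = ⌈60.411⌉ = 61 payments; the last is £66.16.
Total paid = 60·£160.00 + £66.16 = £9,666.16.
Total interest = total paid − principal = £9,666.16 − £5,125.00 = £4,541.16.

£4,541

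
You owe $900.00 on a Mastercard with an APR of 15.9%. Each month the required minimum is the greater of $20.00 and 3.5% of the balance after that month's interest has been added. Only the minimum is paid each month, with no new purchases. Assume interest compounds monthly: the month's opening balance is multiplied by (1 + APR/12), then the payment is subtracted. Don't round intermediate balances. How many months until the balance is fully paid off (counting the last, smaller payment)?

Monthly rate r = 15.9%/12 = 1.325% = 0.01325.
While 3.5% of the post-interest balance exceeds $20.00, each month B ← (B·(1+r))·(1 − 0.035), i.e. B shrinks by the factor (1+r)·0.965 = 0.97779.
This holds for months 1–21. Entering month 22 the balance is $561.52; 3.5% of the post-interest balance is now below $20.00, so the flat $20.00 minimum applies from here.
From month 22 a fixed $20.00 at rate r clears $561.52 in 36 more payments. Total: 21 + 36 = 57 months.

57 months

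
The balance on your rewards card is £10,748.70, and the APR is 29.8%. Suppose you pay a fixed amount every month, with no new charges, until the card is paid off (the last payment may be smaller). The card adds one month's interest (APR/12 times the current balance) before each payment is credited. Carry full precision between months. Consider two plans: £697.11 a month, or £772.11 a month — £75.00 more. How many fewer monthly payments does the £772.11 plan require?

Monthly rate r = 29.8%/12 = 2.48333% = 0.0248333.
At £697.11/mo: n = ⌈−ln(1 − rB₀/P)/ln(1+r)⌉ = 20 payments (last £475.33); total interest = total paid − £10,748.70 = £2,971.72.
At £772.11/mo: 18 payments (last £228.42); total interest £2,605.59.
Payments saved = 20 − 18 = 2.

2 fewer payments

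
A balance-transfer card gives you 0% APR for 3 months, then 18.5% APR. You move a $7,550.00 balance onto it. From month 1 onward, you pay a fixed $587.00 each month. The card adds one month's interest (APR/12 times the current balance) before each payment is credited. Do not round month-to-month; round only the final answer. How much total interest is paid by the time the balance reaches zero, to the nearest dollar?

$540

Promo months 1–3 at r₀ = 0%/12 = 0; months 4+ at r₁ = 18.5%/12 = 0.0154167.
After month 3 (no interest yet): B = $7,550.00 − 3·$587.00 = $5,789.00.
Then at r₁ with $587.00/mo: n₂ = −ln(1 − r₁·B/P)/ln(1+r₁) ≈ 10.78 → 11 more payments.
Total paid = 13·$587.00 + $458.53 = $8,089.53; interest = $8,089.53 − $7,550.00 = $539.53.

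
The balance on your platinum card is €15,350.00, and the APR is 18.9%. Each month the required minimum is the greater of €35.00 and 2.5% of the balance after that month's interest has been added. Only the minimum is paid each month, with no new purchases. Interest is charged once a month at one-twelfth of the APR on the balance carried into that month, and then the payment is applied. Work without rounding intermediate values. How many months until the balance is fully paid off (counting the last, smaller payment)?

311 months

Monthly rate r = 18.9%/12 = 1.575% = 0.01575.
While 2.5% of the post-interest balance exceeds €35.00, each month B ← (B·(1+r))·(1 − 0.025), i.e. B shrinks by the factor (1+r)·0.975 = 0.99036.
This holds for months 1–249. Entering month 250 the balance is €1,374.61; 2.5% of the post-interest balance is now below €35.00, so the flat €35.00 minimum applies from here.
From month 250 a fixed €35.00 at rate r clears €1,374.61 in 62 more payments. Total: 249 + 62 = 311 months.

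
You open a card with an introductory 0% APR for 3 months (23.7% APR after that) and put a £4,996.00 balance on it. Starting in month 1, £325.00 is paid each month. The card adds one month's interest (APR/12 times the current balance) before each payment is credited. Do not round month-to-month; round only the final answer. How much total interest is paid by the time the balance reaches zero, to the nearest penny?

£635.65

Promo months 1–3 at r₀ = 0%/12 = 0; months 4+ at r₁ = 23.7%/12 = 0.01975.
After month 3 (no interest yet): B = £4,996.00 − 3·£325.00 = £4,021.00.
Then at r₁ with £325.00/mo: n₂ = −ln(1 − r₁·B/P)/ln(1+r₁) ≈ 14.33 → 15 more payments.
Total paid = 17·£325.00 + £106.65 = £5,631.65; interest = £5,631.65 − £4,996.00 = £635.65.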